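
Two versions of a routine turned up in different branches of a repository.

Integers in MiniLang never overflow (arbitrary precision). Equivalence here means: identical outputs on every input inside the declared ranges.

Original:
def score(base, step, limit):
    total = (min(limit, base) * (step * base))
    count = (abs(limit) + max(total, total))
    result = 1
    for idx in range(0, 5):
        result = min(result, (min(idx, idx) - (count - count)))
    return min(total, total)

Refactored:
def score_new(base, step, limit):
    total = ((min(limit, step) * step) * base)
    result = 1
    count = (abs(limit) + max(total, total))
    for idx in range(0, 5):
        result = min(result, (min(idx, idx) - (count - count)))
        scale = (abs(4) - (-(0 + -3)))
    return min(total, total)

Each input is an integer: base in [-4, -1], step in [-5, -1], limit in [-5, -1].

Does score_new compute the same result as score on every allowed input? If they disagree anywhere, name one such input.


There is a counterexample at base=-4, step=-5, limit=-4: -80 on one side, -100 on the other.
score: total := -80 | count := -76 | result := 1 | iter idx=0: | result := 0 | iter idx=1: | result := 0 | iter idx=2: | result := 0 | iter idx=3: | result := 0 | iter idx=4: | result := 0 | result -80
score_new: total := -100 | result := 1 | count := -96 | iter idx=0: | result := 0 | scale := 1 | iter idx=1: | result := 0 | scale := 1 | iter idx=2: | result := 0 | scale := 1 | iter idx=3: | result := 0 | scale := 1 | iter idx=4: | result := 0 | scale := 1 | result -100
verdict: not equivalent; witness: base=-4, step=-5, limit=-4


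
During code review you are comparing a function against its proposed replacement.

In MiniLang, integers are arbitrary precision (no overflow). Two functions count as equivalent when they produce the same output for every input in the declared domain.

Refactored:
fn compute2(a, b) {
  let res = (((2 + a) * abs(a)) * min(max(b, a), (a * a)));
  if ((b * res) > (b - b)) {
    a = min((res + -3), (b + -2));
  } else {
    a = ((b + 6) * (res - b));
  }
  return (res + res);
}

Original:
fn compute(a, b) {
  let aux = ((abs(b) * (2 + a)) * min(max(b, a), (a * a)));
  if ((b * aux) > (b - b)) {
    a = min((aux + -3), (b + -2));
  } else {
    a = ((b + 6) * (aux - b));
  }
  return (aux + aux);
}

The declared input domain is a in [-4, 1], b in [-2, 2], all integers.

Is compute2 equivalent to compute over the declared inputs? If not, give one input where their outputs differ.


Run the pair on a=-4, b=-2.
compute: aux = 8; ((b * aux) > (b - b)) -> false; a = 40; return 16
compute2: res = 16; ((b * res) > (b - b)) -> false; a = 72; return 32
16 against 32: the behavior changed.
verdict: not equivalent; witness: a=-4, b=-2


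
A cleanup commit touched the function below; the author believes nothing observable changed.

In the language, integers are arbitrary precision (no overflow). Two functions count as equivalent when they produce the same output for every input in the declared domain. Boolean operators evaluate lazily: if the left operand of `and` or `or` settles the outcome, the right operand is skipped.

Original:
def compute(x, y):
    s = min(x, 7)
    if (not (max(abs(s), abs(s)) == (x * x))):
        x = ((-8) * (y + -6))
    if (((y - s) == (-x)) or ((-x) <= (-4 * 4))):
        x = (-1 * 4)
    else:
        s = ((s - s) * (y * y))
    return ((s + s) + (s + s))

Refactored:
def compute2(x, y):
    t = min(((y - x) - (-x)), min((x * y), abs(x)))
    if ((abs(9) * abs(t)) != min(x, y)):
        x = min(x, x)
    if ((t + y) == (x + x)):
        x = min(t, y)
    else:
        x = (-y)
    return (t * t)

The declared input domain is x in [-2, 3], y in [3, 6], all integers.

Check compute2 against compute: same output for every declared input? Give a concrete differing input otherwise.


Take x=-2, y=3.
compute: s = -2; (not (max(abs(s), abs(s)) == (x * x))) -> true; x = 24; (((y - s) == (-x)) or ((-x) <= (-4 * 4))) -> true; x = -4; return -8
compute2: t = -6; ((abs(9) * abs(t)) != min(x, y)) -> true; x = -2; ((t + y) == (x + x)) -> false; x = -3; return 36
-8 != 36, so the rewrite changes behavior.
verdict: not equivalent; witness: x=-2, y=3


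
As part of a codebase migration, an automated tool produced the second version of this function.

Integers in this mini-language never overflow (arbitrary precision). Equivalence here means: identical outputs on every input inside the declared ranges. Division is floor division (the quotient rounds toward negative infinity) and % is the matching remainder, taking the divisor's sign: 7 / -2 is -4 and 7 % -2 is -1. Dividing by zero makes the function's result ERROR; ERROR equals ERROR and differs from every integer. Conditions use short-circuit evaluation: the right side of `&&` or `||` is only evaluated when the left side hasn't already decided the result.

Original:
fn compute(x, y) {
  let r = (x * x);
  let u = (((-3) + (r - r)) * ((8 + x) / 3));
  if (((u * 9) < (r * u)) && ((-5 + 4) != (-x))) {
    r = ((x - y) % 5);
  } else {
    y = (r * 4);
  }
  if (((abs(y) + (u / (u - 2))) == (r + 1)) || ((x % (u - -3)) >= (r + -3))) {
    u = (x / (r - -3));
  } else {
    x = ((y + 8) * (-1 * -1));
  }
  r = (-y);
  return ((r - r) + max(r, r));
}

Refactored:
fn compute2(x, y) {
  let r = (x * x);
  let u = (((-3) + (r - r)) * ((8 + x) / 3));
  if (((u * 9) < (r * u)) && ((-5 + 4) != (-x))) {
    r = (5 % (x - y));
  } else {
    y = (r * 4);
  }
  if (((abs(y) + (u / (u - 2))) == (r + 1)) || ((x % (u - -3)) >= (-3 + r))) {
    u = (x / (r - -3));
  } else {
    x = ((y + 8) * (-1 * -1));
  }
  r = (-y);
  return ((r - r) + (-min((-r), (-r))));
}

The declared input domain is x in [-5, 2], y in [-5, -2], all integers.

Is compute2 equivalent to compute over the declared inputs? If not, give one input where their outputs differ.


The rewrite breaks on x=-2, y=-2, where the results are 2 and ERROR.
compute: r = 4; u = -6; (((u * 9) < (r * u)) && ((-5 + 4) != (-x))) -> true; r = 0; (((abs(y) + (u / (u - 2))) == (r + 1)) || ((x % (u - -3)) >= (r + -3))) -> true; u = -1; r = 2; return 2
compute2: r = 4; u = -6; (((u * 9) < (r * u)) && ((-5 + 4) != (-x))) -> true; division by zero -> ERROR
verdict: not equivalent; witness: x=-2, y=-2


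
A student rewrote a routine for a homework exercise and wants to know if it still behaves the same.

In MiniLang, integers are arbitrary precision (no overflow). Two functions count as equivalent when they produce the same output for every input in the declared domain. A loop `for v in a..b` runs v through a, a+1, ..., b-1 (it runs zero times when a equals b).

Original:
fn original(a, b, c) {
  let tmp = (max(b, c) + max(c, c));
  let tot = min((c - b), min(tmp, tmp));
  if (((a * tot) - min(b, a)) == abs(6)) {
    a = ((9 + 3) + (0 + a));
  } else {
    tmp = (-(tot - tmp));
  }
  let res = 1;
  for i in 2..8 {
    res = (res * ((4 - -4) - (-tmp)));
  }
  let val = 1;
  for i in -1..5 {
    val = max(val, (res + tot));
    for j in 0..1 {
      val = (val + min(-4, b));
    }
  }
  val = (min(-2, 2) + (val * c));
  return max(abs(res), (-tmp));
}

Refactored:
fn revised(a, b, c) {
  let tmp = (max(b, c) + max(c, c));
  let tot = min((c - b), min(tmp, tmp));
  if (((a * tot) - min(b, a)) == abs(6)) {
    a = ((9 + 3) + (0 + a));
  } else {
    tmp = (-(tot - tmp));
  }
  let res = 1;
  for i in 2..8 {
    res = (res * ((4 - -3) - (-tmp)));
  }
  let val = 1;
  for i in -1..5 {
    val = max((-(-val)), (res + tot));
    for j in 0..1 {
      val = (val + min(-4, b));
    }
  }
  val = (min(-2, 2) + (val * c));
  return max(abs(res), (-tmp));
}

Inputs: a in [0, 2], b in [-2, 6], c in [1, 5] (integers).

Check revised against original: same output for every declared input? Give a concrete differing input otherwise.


At a=0, b=-2, c=1: original gives 262144, revised gives 117649.
verdict: not equivalent; witness: a=0, b=-2, c=1


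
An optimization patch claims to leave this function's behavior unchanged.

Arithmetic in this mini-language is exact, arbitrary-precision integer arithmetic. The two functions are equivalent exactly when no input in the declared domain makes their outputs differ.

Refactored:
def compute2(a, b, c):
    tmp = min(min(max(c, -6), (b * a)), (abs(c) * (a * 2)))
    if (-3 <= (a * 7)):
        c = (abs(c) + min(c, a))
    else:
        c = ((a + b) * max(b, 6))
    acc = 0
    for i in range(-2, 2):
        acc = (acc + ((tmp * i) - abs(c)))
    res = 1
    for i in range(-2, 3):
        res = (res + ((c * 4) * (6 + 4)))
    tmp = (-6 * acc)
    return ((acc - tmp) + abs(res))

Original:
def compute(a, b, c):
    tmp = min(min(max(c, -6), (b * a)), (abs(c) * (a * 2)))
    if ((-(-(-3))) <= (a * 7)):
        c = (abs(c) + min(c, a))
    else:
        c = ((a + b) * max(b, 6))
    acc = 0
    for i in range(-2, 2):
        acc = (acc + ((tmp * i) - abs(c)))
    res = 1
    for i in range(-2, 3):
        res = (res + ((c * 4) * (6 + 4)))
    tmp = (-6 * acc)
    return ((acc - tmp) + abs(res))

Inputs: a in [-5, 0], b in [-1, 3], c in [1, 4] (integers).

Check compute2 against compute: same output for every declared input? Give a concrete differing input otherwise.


Side by side, the visible changes include: same computation, different form.
One worked example (a=-1, b=2, c=4) — compute: tmp = -8; ((-(-(-3))) <= (a * 7)) -> false; c = 6; acc = 0; [i=-2]; acc = 10; [i=-1]; acc = 12; [i=0]; acc = 6; [i=1]; acc = -8; res = 1; [i=-2]; res = 241; [i=-1]; res = 481; [i=0]; res = 721; [i=1]; res = 961; [i=2]; res = 1201; tmp = 48; return 1145; compute2: tmp = -8; (-3 <= (a * 7)) -> false; c = 6; acc = 0; [i=-2]; acc = 10; [i=-1]; acc = 12; [i=0]; acc = 6; [i=1]; acc = -8; res = 1; [i=-2]; res = 241; [i=-1]; res = 481; [i=0]; res = 721; [i=1]; res = 961; [i=2]; res = 1201; tmp = 48; return 1145; agreement on 1145.
Every one of the 120 inputs gives matching results.
verdict: equivalent


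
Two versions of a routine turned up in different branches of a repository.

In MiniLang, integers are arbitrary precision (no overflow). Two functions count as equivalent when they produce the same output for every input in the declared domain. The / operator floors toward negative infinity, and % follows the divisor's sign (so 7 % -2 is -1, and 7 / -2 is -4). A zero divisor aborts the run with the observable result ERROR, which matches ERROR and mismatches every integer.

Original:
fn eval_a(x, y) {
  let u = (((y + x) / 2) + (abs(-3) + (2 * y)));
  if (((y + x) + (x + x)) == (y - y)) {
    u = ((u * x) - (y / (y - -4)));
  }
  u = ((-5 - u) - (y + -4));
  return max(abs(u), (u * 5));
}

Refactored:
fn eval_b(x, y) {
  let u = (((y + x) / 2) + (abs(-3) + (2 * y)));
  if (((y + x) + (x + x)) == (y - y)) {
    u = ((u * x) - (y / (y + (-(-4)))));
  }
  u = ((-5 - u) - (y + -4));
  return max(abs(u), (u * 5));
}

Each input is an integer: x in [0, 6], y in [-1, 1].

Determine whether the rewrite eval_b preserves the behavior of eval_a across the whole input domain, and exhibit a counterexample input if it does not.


Side by side, the visible changes include: arithmetic usage differs.
Tracing x=0, y=0: eval_a: u=3, then (((y + x) + (x + x)) == (y - y)) is true, then u=0, then u=-1, then returns 1 | eval_b: u=3, then (((y + x) + (x + x)) == (y - y)) is true, then u=0, then u=-1, then returns 1 — matching result 1.
Every one of the 21 inputs gives matching results.
verdict: equivalent


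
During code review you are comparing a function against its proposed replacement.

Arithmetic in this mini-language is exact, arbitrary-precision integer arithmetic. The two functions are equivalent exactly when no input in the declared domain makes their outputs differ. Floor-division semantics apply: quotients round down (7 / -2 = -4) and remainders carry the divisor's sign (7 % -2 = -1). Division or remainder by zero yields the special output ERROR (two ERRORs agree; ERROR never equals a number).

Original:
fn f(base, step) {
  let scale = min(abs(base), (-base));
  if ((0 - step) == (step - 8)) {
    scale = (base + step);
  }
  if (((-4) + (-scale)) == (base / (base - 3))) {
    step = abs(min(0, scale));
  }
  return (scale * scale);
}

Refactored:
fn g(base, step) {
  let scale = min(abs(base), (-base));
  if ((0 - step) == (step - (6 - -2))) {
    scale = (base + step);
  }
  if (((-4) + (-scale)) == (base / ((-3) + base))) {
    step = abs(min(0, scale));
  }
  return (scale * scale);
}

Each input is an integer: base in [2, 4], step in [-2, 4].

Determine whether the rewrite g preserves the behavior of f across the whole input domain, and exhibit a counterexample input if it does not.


Changes here: arithmetic usage differs, and constant usage differs; the full 21-point sweep finds no disagreement.
verdict: equivalent


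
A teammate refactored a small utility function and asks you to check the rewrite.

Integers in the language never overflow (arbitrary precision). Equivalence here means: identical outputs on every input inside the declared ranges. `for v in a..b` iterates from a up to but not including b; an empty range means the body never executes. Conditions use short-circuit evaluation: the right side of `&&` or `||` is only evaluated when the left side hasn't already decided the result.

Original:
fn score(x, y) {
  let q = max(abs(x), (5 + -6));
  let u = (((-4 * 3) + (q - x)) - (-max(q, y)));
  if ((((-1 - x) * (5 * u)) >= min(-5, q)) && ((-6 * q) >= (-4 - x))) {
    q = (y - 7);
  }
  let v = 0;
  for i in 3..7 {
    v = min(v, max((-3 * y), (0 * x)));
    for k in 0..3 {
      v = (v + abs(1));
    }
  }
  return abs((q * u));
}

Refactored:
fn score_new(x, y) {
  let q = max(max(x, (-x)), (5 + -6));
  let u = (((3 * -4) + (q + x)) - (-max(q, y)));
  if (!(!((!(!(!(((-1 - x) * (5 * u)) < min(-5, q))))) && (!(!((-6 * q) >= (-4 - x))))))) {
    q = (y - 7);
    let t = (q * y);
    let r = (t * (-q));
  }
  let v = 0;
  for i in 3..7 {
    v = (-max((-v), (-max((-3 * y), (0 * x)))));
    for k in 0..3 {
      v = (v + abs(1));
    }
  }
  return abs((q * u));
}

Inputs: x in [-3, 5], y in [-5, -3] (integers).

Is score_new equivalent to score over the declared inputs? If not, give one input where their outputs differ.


The rewrite breaks on x=-3, y=-5, where the results are 9 and 27.
score: q=3, then u=-3, then ((((-1 - x) * (5 * u)) >= min(-5, q)) && ((-6 * q) >= (-4 - x))) is false, then v=0, then (i=3), then v=0, then (k=0), then v=1, then (k=1), then v=2, then (k=2), then v=3, then (i=4), then v=3, then (k=0), then v=4, then (k=1), then v=5, then (k=2), then v=6, then (i=5), then v=6, then (k=0), then v=7, then (k=1), then v=8, then (k=2), then v=9, then (i=6), then v=9, then (k=0), then v=10, then (k=1), then v=11, then (k=2), then v=12, then returns 9
score_new: q=3, then u=-9, then (!(!((!(!(!(((-1 - x) * (5 * u)) < min(-5, q))))) && (!(!((-6 * q) >= (-4 - x))))))) is false, then v=0, then (i=3), then v=0, then (k=0), then v=1, then (k=1), then v=2, then (k=2), then v=3, then (i=4), then v=3, then (k=0), then v=4, then (k=1), then v=5, then (k=2), then v=6, then (i=5), then v=6, then (k=0), then v=7, then (k=1), then v=8, then (k=2), then v=9, then (i=6), then v=9, then (k=0), then v=10, then (k=1), then v=11, then (k=2), then v=12, then returns 27
verdict: not equivalent; witness: x=-3, y=-5


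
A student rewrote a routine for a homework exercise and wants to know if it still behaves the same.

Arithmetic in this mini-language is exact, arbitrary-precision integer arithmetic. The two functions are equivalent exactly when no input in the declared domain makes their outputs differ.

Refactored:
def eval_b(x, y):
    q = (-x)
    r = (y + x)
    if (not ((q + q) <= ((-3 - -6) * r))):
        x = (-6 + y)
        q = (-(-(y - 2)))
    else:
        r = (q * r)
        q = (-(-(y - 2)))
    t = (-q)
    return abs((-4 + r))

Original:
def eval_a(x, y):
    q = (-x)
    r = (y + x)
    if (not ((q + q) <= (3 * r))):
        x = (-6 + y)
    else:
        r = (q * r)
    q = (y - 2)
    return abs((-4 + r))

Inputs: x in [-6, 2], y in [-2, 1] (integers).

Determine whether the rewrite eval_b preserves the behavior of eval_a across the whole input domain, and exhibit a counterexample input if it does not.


The two are interchangeable: local variable names differ; statement counts differ; arithmetic usage differs; constant usage differs, and every declared input agrees.
Tracing x=-3, y=0: eval_a: q becomes 3; next r becomes -3; next (not ((q + q) <= (3 * r))) evaluates to true; next x becomes -6; next q becomes -2; next final value 7 | eval_b: q becomes 3; next r becomes -3; next (not ((q + q) <= ((-3 - -6) * r))) evaluates to true; next x becomes -6; next q becomes -2; next t becomes 2; next final value 7 — matching result 7.
Checked all 36 inputs in the declared domain: the outputs agree on every one.
verdict: equivalent


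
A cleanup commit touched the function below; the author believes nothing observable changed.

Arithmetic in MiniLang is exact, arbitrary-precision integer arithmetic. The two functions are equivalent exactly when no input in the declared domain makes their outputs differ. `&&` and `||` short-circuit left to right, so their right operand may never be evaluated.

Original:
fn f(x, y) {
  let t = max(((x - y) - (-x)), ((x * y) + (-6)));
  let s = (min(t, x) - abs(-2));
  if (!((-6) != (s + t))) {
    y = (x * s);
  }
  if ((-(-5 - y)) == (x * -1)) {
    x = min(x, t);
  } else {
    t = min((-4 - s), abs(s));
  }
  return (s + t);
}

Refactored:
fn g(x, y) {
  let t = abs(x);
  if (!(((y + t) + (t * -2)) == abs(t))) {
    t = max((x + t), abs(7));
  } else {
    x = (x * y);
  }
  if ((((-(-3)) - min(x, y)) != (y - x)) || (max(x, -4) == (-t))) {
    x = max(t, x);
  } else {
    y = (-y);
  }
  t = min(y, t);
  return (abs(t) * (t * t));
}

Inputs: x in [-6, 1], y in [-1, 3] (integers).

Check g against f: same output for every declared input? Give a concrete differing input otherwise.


Run the pair on x=-6, y=-1.
f: t becomes 0; next s becomes -8; next (!((-6) != (s + t))) evaluates to false; next ((-(-5 - y)) == (x * -1)) evaluates to false; next t becomes 4; next final value -4
g: t becomes 6; next (!(((y + t) + (t * -2)) == abs(t))) evaluates to true; next t becomes 7; next ((((-(-3)) - min(x, y)) != (y - x)) || (max(x, -4) == (-t))) evaluates to true; next x becomes 7; next t becomes -1; next final value 1
-4 and 1 differ, so these are not the same function on this domain.
verdict: not equivalent; witness: x=-6, y=-1


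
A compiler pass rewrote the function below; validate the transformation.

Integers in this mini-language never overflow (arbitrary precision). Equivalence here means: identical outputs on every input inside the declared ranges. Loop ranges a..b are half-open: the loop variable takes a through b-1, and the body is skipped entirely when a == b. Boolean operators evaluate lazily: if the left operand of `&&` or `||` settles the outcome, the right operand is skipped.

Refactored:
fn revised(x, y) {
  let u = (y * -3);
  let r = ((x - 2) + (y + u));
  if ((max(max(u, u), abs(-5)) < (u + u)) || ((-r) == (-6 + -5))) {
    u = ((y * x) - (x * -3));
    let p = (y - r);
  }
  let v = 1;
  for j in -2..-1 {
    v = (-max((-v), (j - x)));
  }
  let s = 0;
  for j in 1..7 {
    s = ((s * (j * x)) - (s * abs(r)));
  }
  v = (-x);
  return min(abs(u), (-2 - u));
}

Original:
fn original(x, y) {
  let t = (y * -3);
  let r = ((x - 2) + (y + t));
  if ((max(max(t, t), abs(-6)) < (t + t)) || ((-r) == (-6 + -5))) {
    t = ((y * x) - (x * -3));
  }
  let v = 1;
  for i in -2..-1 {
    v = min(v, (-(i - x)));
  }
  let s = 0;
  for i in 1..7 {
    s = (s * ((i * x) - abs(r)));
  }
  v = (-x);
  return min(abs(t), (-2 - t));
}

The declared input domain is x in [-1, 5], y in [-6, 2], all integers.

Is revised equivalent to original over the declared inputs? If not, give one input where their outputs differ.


Not equivalent: x=-1, y=-1 separates them (-5 vs 0).
original: t=3, then r=-1, then ((max(max(t, t), abs(-6)) < (t + t)) || ((-r) == (-6 + -5))) is false, then v=1, then (i=-2), then v=1, then s=0, then (i=1), then s=0, then (i=2), then s=0, then (i=3), then s=0, then (i=4), then s=0, then (i=5), then s=0, then (i=6), then s=0, then v=1, then returns -5
revised: u=3, then r=-1, then ((max(max(u, u), abs(-5)) < (u + u)) || ((-r) == (-6 + -5))) is true, then u=-2, then p=0, then v=1, then (j=-2), then v=1, then s=0, then (j=1), then s=0, then (j=2), then s=0, then (j=3), then s=0, then (j=4), then s=0, then (j=5), then s=0, then (j=6), then s=0, then v=1, then returns 0
verdict: not equivalent; witness: x=-1, y=-1


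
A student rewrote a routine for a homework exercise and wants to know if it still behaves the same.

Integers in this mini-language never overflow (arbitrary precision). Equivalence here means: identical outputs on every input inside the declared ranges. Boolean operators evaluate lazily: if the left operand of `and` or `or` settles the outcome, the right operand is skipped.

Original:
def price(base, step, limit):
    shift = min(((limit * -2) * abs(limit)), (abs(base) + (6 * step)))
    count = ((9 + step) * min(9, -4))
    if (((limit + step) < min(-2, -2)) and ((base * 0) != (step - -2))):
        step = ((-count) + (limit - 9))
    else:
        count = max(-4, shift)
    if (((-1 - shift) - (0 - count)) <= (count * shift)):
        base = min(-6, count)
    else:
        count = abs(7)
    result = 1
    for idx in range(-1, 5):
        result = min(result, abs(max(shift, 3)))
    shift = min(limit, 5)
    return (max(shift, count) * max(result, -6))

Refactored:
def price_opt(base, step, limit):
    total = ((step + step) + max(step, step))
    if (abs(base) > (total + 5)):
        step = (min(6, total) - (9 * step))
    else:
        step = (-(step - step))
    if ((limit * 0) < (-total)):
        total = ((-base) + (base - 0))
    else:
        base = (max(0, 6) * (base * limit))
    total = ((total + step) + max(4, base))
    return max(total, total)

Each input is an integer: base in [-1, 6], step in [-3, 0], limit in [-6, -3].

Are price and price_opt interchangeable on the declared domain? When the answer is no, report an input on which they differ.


Try base=-1, step=-3, limit=-6.
price: shift becomes -17; next count becomes -24; next (((limit + step) < min(-2, -2)) and ((base * 0) != (step - -2))) evaluates to true; next step becomes 9; next (((-1 - shift) - (0 - count)) <= (count * shift)) evaluates to true; next base becomes -24; next result becomes 1; next at idx=-1:; next result becomes 1; next at idx=0:; next result becomes 1; next at idx=1:; next result becomes 1; next at idx=2:; next result becomes 1; next at idx=3:; next result becomes 1; next at idx=4:; next result becomes 1; next shift becomes -6; next final value -6
price_opt: total becomes -9; next (abs(base) > (total + 5)) evaluates to true; next step becomes 18; next ((limit * 0) < (-total)) evaluates to true; next total becomes 0; next total becomes 22; next final value 22
-6 against 22: the behavior changed.
verdict: not equivalent; witness: base=-1, step=-3, limit=-6


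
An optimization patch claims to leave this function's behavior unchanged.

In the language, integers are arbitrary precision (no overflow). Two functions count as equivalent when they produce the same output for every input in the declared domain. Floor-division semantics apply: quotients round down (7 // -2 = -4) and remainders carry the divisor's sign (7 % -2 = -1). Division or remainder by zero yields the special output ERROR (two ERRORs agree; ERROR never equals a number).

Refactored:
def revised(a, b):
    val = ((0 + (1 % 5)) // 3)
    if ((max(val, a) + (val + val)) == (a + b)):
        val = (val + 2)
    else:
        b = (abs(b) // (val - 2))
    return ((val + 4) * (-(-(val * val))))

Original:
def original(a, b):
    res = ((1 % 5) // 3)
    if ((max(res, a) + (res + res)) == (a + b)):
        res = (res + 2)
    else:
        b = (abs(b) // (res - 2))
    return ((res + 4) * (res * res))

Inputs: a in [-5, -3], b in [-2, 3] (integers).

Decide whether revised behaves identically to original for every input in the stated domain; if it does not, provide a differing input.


Comparing the listings, the differences include: constant usage differs; also local variable names differ; also arithmetic usage differs.
As a probe, take a=-4, b=3: original runs res becomes 0; next ((max(res, a) + (res + res)) == (a + b)) evaluates to false; next b becomes -2; next final value 0; revised runs val becomes 0; next ((max(val, a) + (val + val)) == (a + b)) evaluates to false; next b becomes -2; next final value 0; both end at 0.
An exhaustive pass over the 18 declared inputs shows identical outputs.
verdict: equivalent


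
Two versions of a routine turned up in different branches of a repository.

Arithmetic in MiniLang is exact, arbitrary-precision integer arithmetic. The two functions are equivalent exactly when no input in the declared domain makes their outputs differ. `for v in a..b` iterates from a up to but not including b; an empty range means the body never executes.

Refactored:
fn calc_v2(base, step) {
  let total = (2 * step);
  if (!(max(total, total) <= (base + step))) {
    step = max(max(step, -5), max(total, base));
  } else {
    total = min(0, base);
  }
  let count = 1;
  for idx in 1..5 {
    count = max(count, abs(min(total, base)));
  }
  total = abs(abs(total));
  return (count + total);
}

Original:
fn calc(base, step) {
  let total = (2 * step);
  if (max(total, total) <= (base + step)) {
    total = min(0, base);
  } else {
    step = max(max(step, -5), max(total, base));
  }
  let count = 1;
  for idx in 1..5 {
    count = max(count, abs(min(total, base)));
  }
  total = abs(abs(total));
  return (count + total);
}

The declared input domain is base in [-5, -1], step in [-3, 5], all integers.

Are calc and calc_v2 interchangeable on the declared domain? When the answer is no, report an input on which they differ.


Differences: boolean connective usage differs — yet all 45 inputs agree.
verdict: equivalent


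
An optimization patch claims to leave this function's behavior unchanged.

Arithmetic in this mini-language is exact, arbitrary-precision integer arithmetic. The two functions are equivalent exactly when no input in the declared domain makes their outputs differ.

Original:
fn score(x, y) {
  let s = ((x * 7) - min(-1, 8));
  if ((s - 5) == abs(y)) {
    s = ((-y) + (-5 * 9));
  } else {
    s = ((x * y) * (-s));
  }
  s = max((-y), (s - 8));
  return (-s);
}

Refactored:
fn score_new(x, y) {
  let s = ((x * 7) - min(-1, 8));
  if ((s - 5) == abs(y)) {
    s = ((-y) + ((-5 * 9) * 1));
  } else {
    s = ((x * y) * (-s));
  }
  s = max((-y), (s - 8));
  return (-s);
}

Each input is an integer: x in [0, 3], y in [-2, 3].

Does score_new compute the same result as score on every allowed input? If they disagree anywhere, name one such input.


Equivalent — the differences include arithmetic usage differs, and constant usage differs, yet no declared input distinguishes the two.
As a probe, take x=1, y=2: score runs s = 8; ((s - 5) == abs(y)) -> false; s = -16; s = -2; return 2; score_new runs s = 8; ((s - 5) == abs(y)) -> false; s = -16; s = -2; return 2; both end at 2.
Every one of the 24 inputs gives matching results.
verdict: equivalent


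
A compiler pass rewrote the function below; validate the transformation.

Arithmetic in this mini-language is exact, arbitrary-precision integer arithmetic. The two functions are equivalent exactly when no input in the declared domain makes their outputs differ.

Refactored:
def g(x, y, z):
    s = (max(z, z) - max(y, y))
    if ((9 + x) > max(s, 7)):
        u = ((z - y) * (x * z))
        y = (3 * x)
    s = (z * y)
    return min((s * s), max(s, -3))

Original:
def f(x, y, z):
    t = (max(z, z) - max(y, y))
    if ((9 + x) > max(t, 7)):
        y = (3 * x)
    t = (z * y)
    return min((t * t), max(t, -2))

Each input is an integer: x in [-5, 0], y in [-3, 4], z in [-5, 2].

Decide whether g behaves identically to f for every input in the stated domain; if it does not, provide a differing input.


x=-5, y=-3, z=1 yields -2 from f but -3 from g.
verdict: not equivalent; witness: x=-5, y=-3, z=1


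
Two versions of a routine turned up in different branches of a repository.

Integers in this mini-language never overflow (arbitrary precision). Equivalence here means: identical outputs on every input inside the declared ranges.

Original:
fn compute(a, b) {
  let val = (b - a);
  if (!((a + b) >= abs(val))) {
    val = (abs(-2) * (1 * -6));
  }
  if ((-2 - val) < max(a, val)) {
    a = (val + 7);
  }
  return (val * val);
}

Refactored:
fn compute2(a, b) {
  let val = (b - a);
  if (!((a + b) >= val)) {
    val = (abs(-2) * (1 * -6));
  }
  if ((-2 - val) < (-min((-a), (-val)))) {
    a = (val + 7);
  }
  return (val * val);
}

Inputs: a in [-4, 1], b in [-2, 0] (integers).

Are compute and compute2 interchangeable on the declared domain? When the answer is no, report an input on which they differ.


Evaluate both at a=0, b=-2.
compute: val becomes -2; next (!((a + b) >= abs(val))) evaluates to true; next val becomes -12; next ((-2 - val) < max(a, val)) evaluates to false; next final value 144
compute2: val becomes -2; next (!((a + b) >= val)) evaluates to false; next ((-2 - val) < (-min((-a), (-val)))) evaluates to false; next final value 4
144 against 4: the behavior changed.
verdict: not equivalent; witness: a=0, b=-2


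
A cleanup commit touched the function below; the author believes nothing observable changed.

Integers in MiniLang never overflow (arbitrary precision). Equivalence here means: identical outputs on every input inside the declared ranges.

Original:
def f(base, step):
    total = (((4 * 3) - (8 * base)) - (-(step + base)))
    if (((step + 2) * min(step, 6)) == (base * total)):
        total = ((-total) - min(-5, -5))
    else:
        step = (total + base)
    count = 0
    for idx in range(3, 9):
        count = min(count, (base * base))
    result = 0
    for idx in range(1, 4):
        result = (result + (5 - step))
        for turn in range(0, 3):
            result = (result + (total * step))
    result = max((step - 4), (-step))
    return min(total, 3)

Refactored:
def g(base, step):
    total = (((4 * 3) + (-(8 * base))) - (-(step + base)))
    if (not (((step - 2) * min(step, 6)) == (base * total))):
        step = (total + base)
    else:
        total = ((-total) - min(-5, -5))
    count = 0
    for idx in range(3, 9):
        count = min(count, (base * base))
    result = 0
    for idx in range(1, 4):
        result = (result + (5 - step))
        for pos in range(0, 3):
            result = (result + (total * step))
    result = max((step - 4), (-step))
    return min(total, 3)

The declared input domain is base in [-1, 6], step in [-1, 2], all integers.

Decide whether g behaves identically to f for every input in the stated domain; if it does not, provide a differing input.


Take base=0, step=2.
f: total becomes 14; next (((step + 2) * min(step, 6)) == (base * total)) evaluates to false; next step becomes 14; next count becomes 0; next at idx=3:; next count becomes 0; next at idx=4:; next count becomes 0; next at idx=5:; next count becomes 0; next at idx=6:; next count becomes 0; next at idx=7:; next count becomes 0; next at idx=8:; next count becomes 0; next result becomes 0; next at idx=1:; next result becomes -9; next at turn=0:; next result becomes 187; next at turn=1:; next result becomes 383; next at turn=2:; next result becomes 579; next at idx=2:; next result becomes 570; next at turn=0:; next result becomes 766; next at turn=1:; next result becomes 962; next at turn=2:; next result becomes 1158; next at idx=3:; next result becomes 1149; next at turn=0:; next result becomes 1345; next at turn=1:; next result becomes 1541; next at turn=2:; next result becomes 1737; next result becomes 10; next final value 3
g: total becomes 14; next (not (((step - 2) * min(step, 6)) == (base * total))) evaluates to false; next total becomes -9; next count becomes 0; next at idx=3:; next count becomes 0; next at idx=4:; next count becomes 0; next at idx=5:; next count becomes 0; next at idx=6:; next count becomes 0; next at idx=7:; next count becomes 0; next at idx=8:; next count becomes 0; next result becomes 0; next at idx=1:; next result becomes 3; next at pos=0:; next result becomes -15; next at pos=1:; next result becomes -33; next at pos=2:; next result becomes -51; next at idx=2:; next result becomes -48; next at pos=0:; next result becomes -66; next at pos=1:; next result becomes -84; next at pos=2:; next result becomes -102; next at idx=3:; next result becomes -99; next at pos=0:; next result becomes -117; next at pos=1:; next result becomes -135; next at pos=2:; next result becomes -153; next result becomes -2; next final value -9
3 against -9: the behavior changed.
verdict: not equivalent; witness: base=0, step=2


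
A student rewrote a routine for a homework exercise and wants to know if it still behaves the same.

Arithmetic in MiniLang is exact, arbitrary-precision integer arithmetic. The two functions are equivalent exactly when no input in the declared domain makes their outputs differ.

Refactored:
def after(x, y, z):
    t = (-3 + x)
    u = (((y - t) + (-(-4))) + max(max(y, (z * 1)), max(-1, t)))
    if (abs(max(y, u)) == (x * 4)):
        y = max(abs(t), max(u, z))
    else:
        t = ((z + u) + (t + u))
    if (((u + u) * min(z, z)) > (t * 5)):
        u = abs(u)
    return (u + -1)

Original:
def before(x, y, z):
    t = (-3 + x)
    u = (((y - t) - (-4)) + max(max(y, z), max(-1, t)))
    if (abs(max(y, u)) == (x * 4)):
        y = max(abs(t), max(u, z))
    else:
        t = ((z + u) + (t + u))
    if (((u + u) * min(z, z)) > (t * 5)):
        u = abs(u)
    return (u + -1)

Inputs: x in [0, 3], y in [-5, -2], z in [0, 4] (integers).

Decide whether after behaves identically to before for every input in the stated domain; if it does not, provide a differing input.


Differences: arithmetic usage differs; also constant usage differs — yet all 80 inputs agree.
verdict: equivalent


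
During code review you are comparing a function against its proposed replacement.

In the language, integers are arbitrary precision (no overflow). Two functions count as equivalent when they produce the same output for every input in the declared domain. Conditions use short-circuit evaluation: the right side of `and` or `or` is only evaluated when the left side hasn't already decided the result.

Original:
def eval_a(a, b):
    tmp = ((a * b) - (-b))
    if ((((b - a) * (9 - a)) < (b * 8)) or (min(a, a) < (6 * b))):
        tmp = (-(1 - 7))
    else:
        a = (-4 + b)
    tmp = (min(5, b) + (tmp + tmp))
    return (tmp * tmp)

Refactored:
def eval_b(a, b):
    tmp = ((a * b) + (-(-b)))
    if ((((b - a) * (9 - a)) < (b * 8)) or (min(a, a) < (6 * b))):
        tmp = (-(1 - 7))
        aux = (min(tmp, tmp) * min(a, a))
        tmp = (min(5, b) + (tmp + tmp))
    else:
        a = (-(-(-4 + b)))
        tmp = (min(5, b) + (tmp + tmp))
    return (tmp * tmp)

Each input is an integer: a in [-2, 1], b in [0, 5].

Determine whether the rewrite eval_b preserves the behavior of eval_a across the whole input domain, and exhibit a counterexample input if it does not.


Comparing the listings, the differences include: arithmetic usage differs, constant usage differs, statement counts differ, local variable names differ, min/max/abs usage differs.
As a probe, take a=0, b=5: eval_a runs tmp := 5 | ((((b - a) * (9 - a)) < (b * 8)) or (min(a, a) < (6 * b))): true | tmp := 6 | tmp := 17 | result 289; eval_b runs tmp := 5 | ((((b - a) * (9 - a)) < (b * 8)) or (min(a, a) < (6 * b))): true | tmp := 6 | aux := 0 | tmp := 17 | result 289; both end at 289.
Across all 24 domain points the two functions coincide.
verdict: equivalent


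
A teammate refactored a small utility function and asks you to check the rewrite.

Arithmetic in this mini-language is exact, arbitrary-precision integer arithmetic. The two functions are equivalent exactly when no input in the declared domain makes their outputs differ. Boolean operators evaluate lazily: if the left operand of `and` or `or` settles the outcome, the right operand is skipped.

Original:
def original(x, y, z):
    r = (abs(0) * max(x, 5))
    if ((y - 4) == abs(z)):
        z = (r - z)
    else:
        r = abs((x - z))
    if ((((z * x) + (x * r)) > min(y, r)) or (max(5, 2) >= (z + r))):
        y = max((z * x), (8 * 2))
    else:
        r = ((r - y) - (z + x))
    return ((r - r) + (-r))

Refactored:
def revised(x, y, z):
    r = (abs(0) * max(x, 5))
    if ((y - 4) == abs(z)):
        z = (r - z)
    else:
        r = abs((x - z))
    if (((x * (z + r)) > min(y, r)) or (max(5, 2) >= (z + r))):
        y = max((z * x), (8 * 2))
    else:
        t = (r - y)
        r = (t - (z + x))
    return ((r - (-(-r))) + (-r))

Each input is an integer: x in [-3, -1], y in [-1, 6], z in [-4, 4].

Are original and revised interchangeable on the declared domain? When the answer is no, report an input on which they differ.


Comparing the listings, the differences include: arithmetic usage differs, and statement counts differ, and local variable names differ.
One worked example (x=-1, y=3, z=-2) — original: r = 0; ((y - 4) == abs(z)) -> false; r = 1; ((((z * x) + (x * r)) > min(y, r)) or (max(5, 2) >= (z + r))) -> true; y = 16; return -1; revised: r = 0; ((y - 4) == abs(z)) -> false; r = 1; (((x * (z + r)) > min(y, r)) or (max(5, 2) >= (z + r))) -> true; y = 16; return -1; agreement on -1.
Across all 216 domain points the two functions coincide.
verdict: equivalent


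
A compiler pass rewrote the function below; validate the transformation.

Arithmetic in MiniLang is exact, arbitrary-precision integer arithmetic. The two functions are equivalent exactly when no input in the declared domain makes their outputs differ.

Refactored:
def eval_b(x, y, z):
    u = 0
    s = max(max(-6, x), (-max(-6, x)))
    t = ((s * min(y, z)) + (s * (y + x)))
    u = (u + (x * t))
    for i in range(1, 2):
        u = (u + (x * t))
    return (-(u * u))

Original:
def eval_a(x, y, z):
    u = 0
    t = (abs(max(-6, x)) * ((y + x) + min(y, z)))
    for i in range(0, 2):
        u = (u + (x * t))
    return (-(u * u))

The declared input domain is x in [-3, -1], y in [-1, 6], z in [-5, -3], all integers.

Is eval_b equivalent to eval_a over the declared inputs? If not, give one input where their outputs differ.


Side by side, the visible changes include: min/max/abs usage differs, plus loop structure differs, plus constant usage differs, plus arithmetic usage differs, plus statement counts differ, plus local variable names differ.
Spot check at x=-3, y=5, z=-4 — eval_a: u := 0 | t := -6 | iter i=0: | u := 18 | iter i=1: | u := 36 | result -1296. eval_b: u := 0 | s := 3 | t := -6 | u := 18 | iter i=1: | u := 36 | result -1296. Both give -1296.
Sweeping the whole domain (72 inputs) finds no disagreement.
verdict: equivalent


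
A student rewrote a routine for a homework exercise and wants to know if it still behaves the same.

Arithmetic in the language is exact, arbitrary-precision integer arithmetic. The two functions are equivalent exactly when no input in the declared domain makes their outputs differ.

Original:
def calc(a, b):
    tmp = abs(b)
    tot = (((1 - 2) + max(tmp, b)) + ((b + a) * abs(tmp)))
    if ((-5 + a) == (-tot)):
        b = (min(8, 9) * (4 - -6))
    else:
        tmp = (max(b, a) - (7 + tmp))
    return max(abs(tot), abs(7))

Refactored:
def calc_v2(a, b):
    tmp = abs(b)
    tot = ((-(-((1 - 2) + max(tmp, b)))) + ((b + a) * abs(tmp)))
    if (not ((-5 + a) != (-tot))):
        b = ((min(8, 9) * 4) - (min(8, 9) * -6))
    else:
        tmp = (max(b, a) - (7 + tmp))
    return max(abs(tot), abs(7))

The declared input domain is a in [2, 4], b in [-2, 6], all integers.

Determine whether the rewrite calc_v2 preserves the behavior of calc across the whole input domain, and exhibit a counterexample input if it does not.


Equivalent — the differences include constant usage differs, and comparison usage differs, and boolean connective usage differs, and arithmetic usage differs, and min/max/abs usage differs, yet no declared input distinguishes the two.
Tracing a=3, b=4: calc: tmp becomes 4; next tot becomes 31; next ((-5 + a) == (-tot)) evaluates to false; next tmp becomes -7; next final value 31 | calc_v2: tmp becomes 4; next tot becomes 31; next (not ((-5 + a) != (-tot))) evaluates to false; next tmp becomes -7; next final value 31 — matching result 31.
Checked all 27 inputs in the declared domain: the outputs agree on every one.
verdict: equivalent
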